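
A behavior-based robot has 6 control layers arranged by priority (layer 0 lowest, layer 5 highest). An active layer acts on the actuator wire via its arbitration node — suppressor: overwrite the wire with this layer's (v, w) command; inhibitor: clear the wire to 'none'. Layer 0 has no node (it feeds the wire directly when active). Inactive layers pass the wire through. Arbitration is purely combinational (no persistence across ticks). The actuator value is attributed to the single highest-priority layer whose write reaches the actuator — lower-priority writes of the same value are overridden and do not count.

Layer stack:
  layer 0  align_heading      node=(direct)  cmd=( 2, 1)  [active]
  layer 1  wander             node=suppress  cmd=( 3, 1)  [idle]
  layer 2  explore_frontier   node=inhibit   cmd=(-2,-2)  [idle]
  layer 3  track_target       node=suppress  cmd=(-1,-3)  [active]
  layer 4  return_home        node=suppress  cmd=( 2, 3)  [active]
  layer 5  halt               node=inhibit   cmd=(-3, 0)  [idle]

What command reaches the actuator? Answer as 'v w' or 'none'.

2 3

[0] align_heading on; wire := (2, 1)
[1] wander off; pass (2, 1)
[2] explore_frontier off; pass (2, 1)
[3] track_target on (suppress); wire := (-1, -3)
[4] return_home on (suppress); wire := (2, 3)
[5] halt off; pass (2, 3)
output (2, 3)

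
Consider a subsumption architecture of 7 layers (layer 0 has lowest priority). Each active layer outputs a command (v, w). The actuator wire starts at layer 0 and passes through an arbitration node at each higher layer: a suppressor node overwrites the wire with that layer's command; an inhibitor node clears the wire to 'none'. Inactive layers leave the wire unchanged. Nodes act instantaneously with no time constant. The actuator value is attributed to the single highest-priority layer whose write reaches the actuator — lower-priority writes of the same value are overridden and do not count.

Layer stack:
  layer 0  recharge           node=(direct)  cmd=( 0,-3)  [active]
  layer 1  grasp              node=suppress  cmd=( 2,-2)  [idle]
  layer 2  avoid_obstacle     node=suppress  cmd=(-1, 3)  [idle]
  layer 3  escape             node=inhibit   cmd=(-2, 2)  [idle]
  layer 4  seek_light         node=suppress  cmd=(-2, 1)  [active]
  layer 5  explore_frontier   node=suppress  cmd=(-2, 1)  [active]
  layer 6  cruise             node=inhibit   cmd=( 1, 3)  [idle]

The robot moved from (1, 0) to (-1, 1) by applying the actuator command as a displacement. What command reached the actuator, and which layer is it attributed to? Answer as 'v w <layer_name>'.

displacement = (-1, 1) − (1, 0) = (-2, 1)
[0] recharge on; wire := (0, -3)
[1] grasp off; pass (0, -3)
[2] avoid_obstacle off; pass (0, -3)
[3] escape off; pass (0, -3)
[4] seek_light on (suppress); wire := (-2, 1)
[5] explore_frontier on (suppress); wire := (-2, 1)
[6] cruise off; pass (-2, 1)
output (-2, 1) — from layer 5 (explore_frontier)

-2 1 explore_frontier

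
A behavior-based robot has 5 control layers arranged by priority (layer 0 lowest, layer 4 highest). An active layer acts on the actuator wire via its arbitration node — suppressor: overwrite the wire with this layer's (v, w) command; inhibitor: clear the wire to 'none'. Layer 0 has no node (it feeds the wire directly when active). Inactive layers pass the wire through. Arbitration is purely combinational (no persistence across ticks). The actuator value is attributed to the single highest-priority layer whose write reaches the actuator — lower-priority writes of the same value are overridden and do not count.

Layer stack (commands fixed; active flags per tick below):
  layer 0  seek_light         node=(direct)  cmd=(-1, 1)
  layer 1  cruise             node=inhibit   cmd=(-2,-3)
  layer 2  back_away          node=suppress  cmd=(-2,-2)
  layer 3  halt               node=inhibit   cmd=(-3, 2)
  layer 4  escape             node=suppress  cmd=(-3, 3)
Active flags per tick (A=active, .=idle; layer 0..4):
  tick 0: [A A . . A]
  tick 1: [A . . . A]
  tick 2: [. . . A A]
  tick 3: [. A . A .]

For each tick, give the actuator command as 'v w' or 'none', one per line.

-3 3
-3 3
-3 3
none

tick 0:
  L0 seek_light: active, feeds wire = (-1, 1)
  L1 cruise: active, inhibitor → wire = none
  L2 back_away: idle → wire stays none
  L3 halt: idle → wire stays none
  L4 escape: active, suppressor → wire = (-3, 3)
  actuator = (-3, 3)
tick 1:
  L0 seek_light: active, feeds wire = (-1, 1)
  L1 cruise: idle → wire stays (-1, 1)
  L2 back_away: idle → wire stays (-1, 1)
  L3 halt: idle → wire stays (-1, 1)
  L4 escape: active, suppressor → wire = (-3, 3)
  actuator = (-3, 3)
tick 2:
  L0 seek_light: idle → wire = none
  L1 cruise: idle → wire stays none
  L2 back_away: idle → wire stays none
  L3 halt: active, inhibitor → wire = none
  L4 escape: active, suppressor → wire = (-3, 3)
  actuator = (-3, 3)
tick 3:
  L0 seek_light: idle → wire = none
  L1 cruise: active, inhibitor → wire = none
  L2 back_away: idle → wire stays none
  L3 halt: active, inhibitor → wire = none
  L4 escape: idle → wire stays none
  actuator = none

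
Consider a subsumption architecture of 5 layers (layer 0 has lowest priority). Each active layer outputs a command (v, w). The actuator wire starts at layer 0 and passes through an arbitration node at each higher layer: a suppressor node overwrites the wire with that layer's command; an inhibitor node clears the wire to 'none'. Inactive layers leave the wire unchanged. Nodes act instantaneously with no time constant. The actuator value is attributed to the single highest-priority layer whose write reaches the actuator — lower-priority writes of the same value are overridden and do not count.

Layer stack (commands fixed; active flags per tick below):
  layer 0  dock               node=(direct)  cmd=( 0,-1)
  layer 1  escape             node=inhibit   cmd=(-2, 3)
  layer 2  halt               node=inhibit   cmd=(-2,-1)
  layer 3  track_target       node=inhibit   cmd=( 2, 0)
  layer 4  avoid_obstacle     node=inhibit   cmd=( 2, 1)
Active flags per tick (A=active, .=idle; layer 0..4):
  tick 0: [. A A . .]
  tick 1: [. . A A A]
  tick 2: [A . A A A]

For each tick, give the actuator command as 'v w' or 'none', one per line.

none
none
none

tick 0:
  [0] dock off; wire := none
  [1] escape on (inhibit); wire := none
  [2] halt on (inhibit); wire := none
  [3] track_target off; pass none
  [4] avoid_obstacle off; pass none
  output none
tick 1:
  [0] dock off; wire := none
  [1] escape off; pass none
  [2] halt on (inhibit); wire := none
  [3] track_target on (inhibit); wire := none
  [4] avoid_obstacle on (inhibit); wire := none
  output none
tick 2:
  [0] dock on; wire := (0, -1)
  [1] escape off; pass (0, -1)
  [2] halt on (inhibit); wire := none
  [3] track_target on (inhibit); wire := none
  [4] avoid_obstacle on (inhibit); wire := none
  output none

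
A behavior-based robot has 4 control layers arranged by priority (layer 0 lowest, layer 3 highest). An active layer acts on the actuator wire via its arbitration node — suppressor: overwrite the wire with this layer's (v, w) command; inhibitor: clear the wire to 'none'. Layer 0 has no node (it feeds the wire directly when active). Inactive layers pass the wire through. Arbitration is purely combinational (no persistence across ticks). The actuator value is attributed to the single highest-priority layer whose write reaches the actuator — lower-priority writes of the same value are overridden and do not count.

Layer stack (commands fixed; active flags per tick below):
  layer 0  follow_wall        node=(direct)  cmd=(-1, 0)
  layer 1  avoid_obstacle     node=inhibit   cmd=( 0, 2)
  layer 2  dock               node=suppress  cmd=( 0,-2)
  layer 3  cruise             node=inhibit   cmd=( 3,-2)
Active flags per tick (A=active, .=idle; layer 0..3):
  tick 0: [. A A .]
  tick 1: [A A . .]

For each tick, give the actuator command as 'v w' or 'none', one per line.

tick 0:
  L0 follow_wall: idle → wire = none
  L1 avoid_obstacle: active, inhibitor → wire = none
  L2 dock: active, suppressor → wire = (0, -2)
  L3 cruise: idle → wire stays (0, -2)
  actuator = (0, -2)
tick 1:
  L0 follow_wall: active, feeds wire = (-1, 0)
  L1 avoid_obstacle: active, inhibitor → wire = none
  L2 dock: idle → wire stays none
  L3 cruise: idle → wire stays none
  actuator = none

0 -2
none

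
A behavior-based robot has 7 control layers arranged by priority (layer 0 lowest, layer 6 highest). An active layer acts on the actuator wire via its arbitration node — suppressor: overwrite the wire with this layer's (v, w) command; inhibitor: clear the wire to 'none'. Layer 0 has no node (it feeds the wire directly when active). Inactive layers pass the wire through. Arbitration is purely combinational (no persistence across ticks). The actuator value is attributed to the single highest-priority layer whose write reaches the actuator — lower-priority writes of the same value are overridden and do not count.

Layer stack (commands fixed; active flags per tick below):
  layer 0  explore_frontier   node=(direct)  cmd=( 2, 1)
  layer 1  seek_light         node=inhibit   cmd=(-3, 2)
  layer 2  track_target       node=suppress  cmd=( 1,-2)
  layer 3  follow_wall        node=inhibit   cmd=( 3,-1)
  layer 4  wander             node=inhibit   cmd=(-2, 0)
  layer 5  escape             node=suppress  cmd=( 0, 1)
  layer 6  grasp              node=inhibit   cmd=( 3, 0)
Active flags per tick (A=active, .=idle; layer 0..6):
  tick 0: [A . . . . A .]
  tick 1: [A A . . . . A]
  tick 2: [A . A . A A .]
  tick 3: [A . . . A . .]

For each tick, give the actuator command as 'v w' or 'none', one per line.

tick 0:
  [0] explore_frontier on; wire := (2, 1)
  [1] seek_light off; pass (2, 1)
  [2] track_target off; pass (2, 1)
  [3] follow_wall off; pass (2, 1)
  [4] wander off; pass (2, 1)
  [5] escape on (suppress); wire := (0, 1)
  [6] grasp off; pass (0, 1)
  output (0, 1)
tick 1:
  [0] explore_frontier on; wire := (2, 1)
  [1] seek_light on (inhibit); wire := none
  [2] track_target off; pass none
  [3] follow_wall off; pass none
  [4] wander off; pass none
  [5] escape off; pass none
  [6] grasp on (inhibit); wire := none
  output none
tick 2:
  [0] explore_frontier on; wire := (2, 1)
  [1] seek_light off; pass (2, 1)
  [2] track_target on (suppress); wire := (1, -2)
  [3] follow_wall off; pass (1, -2)
  [4] wander on (inhibit); wire := none
  [5] escape on (suppress); wire := (0, 1)
  [6] grasp off; pass (0, 1)
  output (0, 1)
tick 3:
  [0] explore_frontier on; wire := (2, 1)
  [1] seek_light off; pass (2, 1)
  [2] track_target off; pass (2, 1)
  [3] follow_wall off; pass (2, 1)
  [4] wander on (inhibit); wire := none
  [5] escape off; pass none
  [6] grasp off; pass none
  output none

0 1
none
0 1
none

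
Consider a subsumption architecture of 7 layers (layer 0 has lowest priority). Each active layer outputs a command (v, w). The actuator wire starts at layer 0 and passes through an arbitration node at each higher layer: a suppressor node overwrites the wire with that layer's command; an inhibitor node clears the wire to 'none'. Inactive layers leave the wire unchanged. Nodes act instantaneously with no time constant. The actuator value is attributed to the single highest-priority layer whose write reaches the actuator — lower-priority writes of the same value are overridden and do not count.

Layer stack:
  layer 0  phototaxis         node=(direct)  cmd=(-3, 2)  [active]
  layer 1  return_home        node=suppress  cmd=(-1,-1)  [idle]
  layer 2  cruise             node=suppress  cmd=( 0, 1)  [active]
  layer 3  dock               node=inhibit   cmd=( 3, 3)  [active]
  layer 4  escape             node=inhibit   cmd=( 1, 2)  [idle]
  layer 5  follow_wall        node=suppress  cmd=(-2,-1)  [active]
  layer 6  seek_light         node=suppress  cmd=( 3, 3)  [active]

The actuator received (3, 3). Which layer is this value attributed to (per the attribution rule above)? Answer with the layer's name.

seek_light

L0 phototaxis: active, feeds wire = (-3, 2)
L1 return_home: idle → wire stays (-3, 2)
L2 cruise: active, suppressor → wire = (0, 1)
L3 dock: active, inhibitor → wire = none
L4 escape: idle → wire stays none
L5 follow_wall: active, suppressor → wire = (-2, -1)
L6 seek_light: active, suppressor → wire = (3, 3)
actuator = (3, 3)
last writer: layer 6 = seek_light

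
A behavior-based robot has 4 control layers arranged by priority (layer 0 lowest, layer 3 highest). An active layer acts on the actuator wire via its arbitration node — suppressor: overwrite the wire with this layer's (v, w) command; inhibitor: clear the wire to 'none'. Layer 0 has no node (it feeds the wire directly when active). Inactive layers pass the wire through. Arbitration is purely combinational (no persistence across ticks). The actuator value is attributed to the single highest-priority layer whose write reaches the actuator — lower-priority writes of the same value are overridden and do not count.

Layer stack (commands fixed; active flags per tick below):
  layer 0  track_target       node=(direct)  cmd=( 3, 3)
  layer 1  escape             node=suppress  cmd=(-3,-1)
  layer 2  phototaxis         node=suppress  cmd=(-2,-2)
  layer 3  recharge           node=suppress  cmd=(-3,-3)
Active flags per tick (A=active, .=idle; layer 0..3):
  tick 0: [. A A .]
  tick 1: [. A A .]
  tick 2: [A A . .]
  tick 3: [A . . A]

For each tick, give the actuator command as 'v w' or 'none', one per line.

tick 0:
  [0] track_target off; wire := none
  [1] escape on (suppress); wire := (-3, -1)
  [2] phototaxis on (suppress); wire := (-2, -2)
  [3] recharge off; pass (-2, -2)
  output (-2, -2)
tick 1:
  [0] track_target off; wire := none
  [1] escape on (suppress); wire := (-3, -1)
  [2] phototaxis on (suppress); wire := (-2, -2)
  [3] recharge off; pass (-2, -2)
  output (-2, -2)
tick 2:
  [0] track_target on; wire := (3, 3)
  [1] escape on (suppress); wire := (-3, -1)
  [2] phototaxis off; pass (-3, -1)
  [3] recharge off; pass (-3, -1)
  output (-3, -1)
tick 3:
  [0] track_target on; wire := (3, 3)
  [1] escape off; pass (3, 3)
  [2] phototaxis off; pass (3, 3)
  [3] recharge on (suppress); wire := (-3, -3)
  output (-3, -3)

-2 -2
-2 -2
-3 -1
-3 -3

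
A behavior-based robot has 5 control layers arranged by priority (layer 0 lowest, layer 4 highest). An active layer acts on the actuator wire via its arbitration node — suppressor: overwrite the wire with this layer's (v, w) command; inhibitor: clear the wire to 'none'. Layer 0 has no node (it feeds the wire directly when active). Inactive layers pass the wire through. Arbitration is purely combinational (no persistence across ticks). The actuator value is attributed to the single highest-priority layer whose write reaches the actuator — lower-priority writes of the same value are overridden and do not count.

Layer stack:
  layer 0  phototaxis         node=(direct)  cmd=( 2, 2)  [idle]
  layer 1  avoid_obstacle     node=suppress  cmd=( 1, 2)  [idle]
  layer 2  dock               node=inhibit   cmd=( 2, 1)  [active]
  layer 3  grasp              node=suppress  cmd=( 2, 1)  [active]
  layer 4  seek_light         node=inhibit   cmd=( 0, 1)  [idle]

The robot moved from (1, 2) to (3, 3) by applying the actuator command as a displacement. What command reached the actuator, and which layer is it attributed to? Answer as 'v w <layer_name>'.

displacement = (3, 3) − (1, 2) = (2, 1)
layer 0 (phototaxis) idle — none
layer 1 (avoid_obstacle) idle — unchanged: none
layer 2 (dock) active — inhibits: none
layer 3 (grasp) active — suppresses: (2, 1)
layer 4 (seek_light) idle — unchanged: (2, 1)
→ actuator (2, 1) — from layer 3 (grasp)

2 1 grasp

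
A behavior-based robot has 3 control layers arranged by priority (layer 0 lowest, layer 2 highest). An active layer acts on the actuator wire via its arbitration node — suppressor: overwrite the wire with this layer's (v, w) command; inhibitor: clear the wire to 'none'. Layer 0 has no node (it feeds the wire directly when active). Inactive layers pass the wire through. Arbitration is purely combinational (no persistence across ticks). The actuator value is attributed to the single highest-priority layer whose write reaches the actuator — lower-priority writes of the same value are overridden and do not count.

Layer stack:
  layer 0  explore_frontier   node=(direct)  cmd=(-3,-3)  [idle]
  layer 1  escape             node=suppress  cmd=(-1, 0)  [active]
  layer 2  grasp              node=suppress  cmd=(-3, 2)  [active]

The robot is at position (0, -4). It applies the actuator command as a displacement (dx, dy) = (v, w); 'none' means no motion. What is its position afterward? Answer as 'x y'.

-3 -2

L0 explore_frontier: idle → wire = none
L1 escape: active, suppressor → wire = (-1, 0)
L2 grasp: active, suppressor → wire = (-3, 2)
actuator = (-3, 2)
position: (0, -4) + (-3, 2) = (-3, -2)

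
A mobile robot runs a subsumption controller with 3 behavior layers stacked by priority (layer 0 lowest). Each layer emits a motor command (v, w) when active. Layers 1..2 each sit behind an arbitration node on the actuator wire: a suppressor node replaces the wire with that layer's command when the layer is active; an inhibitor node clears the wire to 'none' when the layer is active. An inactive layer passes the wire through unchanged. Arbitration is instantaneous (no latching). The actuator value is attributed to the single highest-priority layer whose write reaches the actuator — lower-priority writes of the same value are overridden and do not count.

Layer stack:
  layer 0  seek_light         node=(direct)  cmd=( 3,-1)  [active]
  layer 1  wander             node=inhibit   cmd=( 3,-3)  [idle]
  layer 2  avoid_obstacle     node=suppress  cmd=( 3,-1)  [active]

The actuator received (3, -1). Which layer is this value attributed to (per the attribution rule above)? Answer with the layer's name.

layer 0 (seek_light) active — direct: (3, -1)
layer 1 (wander) idle — unchanged: (3, -1)
layer 2 (avoid_obstacle) active — suppresses: (3, -1)
→ actuator (3, -1)
last writer: layer 2 = avoid_obstacle

avoid_obstacle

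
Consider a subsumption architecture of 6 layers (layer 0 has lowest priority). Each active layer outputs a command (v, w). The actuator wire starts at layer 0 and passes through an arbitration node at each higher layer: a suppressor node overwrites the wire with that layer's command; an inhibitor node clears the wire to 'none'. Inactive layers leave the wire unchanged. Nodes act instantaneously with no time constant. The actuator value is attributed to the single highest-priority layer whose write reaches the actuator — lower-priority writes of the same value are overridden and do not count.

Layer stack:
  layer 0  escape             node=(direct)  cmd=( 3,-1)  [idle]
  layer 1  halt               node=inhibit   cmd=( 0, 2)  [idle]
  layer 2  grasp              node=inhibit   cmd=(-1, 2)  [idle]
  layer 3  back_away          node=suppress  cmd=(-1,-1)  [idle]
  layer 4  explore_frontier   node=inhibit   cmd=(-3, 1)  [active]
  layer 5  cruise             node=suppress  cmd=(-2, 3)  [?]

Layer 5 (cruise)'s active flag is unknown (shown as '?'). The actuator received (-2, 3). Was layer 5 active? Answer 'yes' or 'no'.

yes

If layer 5 is active=yes:
  actuator would be (-2, 3)
If layer 5 is active=no:
  actuator would be none
Observed (-2, 3), so layer 5 was active.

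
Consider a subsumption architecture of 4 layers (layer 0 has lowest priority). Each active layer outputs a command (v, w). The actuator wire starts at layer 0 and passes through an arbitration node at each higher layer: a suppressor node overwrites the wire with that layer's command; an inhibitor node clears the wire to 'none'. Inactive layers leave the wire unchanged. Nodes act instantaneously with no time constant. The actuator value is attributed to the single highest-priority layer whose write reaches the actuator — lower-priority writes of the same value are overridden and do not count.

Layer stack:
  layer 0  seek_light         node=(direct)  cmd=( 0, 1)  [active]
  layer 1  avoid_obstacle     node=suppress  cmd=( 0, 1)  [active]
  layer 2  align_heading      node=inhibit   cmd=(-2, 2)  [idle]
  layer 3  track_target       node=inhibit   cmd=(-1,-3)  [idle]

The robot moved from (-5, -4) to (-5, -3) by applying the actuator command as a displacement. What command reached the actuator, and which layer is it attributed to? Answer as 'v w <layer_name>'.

displacement = (-5, -3) − (-5, -4) = (0, 1)
[0] seek_light on; wire := (0, 1)
[1] avoid_obstacle on (suppress); wire := (0, 1)
[2] align_heading off; pass (0, 1)
[3] track_target off; pass (0, 1)
output (0, 1) — from layer 1 (avoid_obstacle)

0 1 avoid_obstacle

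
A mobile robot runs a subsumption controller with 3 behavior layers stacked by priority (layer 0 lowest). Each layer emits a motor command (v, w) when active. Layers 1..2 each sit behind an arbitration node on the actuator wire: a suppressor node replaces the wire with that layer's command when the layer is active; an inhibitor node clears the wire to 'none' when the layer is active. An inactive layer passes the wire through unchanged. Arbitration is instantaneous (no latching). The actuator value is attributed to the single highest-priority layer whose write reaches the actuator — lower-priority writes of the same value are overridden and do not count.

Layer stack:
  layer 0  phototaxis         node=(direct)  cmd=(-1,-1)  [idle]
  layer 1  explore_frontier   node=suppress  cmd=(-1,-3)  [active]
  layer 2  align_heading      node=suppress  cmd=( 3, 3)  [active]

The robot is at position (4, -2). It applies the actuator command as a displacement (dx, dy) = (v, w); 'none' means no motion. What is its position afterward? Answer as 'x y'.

7 1

L0 phototaxis: idle → wire = none
L1 explore_frontier: active, suppressor → wire = (-1, -3)
L2 align_heading: active, suppressor → wire = (3, 3)
actuator = (3, 3)
position: (4, -2) + (3, 3) = (7, 1)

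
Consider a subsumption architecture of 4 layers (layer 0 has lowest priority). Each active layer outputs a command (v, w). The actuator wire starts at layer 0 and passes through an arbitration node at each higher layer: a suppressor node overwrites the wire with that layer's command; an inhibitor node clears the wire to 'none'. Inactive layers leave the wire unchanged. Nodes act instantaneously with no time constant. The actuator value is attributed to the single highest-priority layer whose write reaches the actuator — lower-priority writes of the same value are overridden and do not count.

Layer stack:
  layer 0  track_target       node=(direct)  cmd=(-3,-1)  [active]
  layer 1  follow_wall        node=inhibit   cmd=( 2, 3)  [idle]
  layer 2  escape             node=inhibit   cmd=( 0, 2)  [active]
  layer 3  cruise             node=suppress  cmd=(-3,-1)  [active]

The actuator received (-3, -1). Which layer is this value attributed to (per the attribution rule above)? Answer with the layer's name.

cruise

layer 0 (track_target) active — direct: (-3, -1)
layer 1 (follow_wall) idle — unchanged: (-3, -1)
layer 2 (escape) active — inhibits: none
layer 3 (cruise) active — suppresses: (-3, -1)
→ actuator (-3, -1)
last writer: layer 3 = cruise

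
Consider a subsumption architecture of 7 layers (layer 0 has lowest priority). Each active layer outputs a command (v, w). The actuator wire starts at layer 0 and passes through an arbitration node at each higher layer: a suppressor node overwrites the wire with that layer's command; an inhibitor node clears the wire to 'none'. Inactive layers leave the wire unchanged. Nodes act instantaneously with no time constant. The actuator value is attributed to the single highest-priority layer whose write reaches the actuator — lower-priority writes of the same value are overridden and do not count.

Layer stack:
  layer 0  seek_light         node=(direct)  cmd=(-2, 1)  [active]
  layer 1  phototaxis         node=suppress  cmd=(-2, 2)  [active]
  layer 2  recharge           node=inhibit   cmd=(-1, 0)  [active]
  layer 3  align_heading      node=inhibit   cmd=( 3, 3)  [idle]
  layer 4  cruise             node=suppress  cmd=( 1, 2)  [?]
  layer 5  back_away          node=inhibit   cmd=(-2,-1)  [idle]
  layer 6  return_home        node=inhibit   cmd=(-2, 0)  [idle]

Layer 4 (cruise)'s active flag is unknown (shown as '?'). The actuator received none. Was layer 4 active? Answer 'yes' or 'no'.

If layer 4 is active=yes:
  actuator would be (1, 2)
If layer 4 is active=no:
  actuator would be none
Observed none, so layer 4 was idle.

no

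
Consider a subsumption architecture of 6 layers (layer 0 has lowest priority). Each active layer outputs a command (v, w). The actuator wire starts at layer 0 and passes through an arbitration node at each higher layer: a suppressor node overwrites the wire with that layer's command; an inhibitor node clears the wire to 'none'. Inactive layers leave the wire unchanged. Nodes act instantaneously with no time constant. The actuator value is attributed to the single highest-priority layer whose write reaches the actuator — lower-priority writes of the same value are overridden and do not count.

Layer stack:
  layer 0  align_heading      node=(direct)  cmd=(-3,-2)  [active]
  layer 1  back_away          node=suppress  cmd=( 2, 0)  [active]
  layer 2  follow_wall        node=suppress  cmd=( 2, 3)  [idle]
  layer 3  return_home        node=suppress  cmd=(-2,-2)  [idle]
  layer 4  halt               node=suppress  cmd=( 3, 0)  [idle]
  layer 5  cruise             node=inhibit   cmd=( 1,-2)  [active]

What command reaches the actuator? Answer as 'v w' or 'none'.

none

L0 align_heading: active, feeds wire = (-3, -2)
L1 back_away: active, suppressor → wire = (2, 0)
L2 follow_wall: idle → wire stays (2, 0)
L3 return_home: idle → wire stays (2, 0)
L4 halt: idle → wire stays (2, 0)
L5 cruise: active, inhibitor → wire = none
actuator = none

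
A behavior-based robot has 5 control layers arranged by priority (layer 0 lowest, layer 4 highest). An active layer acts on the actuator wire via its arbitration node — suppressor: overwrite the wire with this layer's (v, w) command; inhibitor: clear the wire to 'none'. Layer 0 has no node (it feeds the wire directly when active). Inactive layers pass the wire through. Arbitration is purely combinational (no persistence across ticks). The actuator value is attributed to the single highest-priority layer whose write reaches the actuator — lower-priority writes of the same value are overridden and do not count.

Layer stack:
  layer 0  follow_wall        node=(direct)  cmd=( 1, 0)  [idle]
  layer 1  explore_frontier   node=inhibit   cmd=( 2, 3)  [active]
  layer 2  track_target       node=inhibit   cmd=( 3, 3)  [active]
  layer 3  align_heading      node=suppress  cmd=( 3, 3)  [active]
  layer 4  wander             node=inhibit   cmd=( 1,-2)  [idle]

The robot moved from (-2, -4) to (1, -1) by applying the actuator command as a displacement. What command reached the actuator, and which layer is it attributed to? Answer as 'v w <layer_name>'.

3 3 align_heading

displacement = (1, -1) − (-2, -4) = (3, 3)
[0] follow_wall off; wire := none
[1] explore_frontier on (inhibit); wire := none
[2] track_target on (inhibit); wire := none
[3] align_heading on (suppress); wire := (3, 3)
[4] wander off; pass (3, 3)
output (3, 3) — from layer 3 (align_heading)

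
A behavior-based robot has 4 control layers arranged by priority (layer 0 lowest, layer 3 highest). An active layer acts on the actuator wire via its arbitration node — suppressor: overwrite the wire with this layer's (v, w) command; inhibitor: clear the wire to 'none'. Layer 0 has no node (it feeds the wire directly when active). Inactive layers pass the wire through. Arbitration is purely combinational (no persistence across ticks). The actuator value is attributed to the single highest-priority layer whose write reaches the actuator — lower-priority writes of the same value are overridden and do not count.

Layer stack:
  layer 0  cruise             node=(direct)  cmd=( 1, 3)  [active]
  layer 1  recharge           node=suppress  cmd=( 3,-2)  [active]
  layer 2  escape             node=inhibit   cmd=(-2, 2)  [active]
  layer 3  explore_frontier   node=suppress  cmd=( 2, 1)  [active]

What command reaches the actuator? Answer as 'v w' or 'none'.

L0 cruise: active, feeds wire = (1, 3)
L1 recharge: active, suppressor → wire = (3, -2)
L2 escape: active, inhibitor → wire = none
L3 explore_frontier: active, suppressor → wire = (2, 1)
actuator = (2, 1)

2 1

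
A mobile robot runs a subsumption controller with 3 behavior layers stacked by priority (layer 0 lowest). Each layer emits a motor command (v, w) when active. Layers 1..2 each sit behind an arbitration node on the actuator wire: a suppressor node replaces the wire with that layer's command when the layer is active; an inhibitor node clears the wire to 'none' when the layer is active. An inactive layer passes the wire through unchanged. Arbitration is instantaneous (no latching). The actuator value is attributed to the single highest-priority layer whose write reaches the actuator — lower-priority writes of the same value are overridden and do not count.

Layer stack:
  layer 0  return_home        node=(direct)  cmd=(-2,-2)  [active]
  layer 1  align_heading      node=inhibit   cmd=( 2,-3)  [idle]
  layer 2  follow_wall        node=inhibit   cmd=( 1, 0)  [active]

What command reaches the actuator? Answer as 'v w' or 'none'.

L0 return_home: active, feeds wire = (-2, -2)
L1 align_heading: idle → wire stays (-2, -2)
L2 follow_wall: active, inhibitor → wire = none
actuator = none

none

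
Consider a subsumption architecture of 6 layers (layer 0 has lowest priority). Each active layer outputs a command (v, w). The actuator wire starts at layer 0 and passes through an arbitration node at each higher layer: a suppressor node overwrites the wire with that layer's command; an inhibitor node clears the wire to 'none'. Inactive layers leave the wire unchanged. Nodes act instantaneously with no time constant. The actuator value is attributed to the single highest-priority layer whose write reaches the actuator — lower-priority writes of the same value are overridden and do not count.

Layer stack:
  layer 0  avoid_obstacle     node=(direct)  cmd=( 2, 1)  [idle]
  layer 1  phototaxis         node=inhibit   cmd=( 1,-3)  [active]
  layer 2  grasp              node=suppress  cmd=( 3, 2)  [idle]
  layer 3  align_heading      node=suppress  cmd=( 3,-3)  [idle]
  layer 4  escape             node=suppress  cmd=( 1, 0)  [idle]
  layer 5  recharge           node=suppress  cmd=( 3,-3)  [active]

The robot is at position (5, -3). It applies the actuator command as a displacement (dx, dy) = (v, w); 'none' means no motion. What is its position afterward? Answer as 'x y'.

8 -6

L0 avoid_obstacle: idle → wire = none
L1 phototaxis: active, inhibitor → wire = none
L2 grasp: idle → wire stays none
L3 align_heading: idle → wire stays none
L4 escape: idle → wire stays none
L5 recharge: active, suppressor → wire = (3, -3)
actuator = (3, -3)
position: (5, -3) + (3, -3) = (8, -6)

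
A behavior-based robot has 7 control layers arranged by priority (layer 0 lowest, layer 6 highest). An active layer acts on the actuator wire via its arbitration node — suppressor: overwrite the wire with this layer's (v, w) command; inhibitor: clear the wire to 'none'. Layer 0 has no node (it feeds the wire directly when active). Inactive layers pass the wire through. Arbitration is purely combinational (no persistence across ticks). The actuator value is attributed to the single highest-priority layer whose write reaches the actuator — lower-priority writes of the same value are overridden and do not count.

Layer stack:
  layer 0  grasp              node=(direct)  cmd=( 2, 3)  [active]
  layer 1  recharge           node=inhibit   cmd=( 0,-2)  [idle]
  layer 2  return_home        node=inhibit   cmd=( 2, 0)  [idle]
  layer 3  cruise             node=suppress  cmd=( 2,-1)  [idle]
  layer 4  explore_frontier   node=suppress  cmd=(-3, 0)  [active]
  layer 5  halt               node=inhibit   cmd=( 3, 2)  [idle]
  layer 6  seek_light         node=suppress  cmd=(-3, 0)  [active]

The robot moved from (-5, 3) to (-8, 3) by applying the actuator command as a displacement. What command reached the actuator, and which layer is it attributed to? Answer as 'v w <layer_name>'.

-3 0 seek_light

displacement = (-8, 3) − (-5, 3) = (-3, 0)
[0] grasp on; wire := (2, 3)
[1] recharge off; pass (2, 3)
[2] return_home off; pass (2, 3)
[3] cruise off; pass (2, 3)
[4] explore_frontier on (suppress); wire := (-3, 0)
[5] halt off; pass (-3, 0)
[6] seek_light on (suppress); wire := (-3, 0)
output (-3, 0) — from layer 6 (seek_light)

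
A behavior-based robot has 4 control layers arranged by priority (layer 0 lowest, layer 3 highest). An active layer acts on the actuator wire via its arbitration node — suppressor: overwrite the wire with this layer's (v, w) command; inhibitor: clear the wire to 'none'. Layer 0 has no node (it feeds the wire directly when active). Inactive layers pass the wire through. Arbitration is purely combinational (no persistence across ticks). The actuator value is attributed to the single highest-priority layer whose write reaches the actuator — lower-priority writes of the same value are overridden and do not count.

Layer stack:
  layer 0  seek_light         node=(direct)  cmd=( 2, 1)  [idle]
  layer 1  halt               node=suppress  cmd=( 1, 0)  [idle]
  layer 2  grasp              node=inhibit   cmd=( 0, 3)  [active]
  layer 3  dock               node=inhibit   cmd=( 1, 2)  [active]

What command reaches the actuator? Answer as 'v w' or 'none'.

L0 seek_light: idle → wire = none
L1 halt: idle → wire stays none
L2 grasp: active, inhibitor → wire = none
L3 dock: active, inhibitor → wire = none
actuator = none

none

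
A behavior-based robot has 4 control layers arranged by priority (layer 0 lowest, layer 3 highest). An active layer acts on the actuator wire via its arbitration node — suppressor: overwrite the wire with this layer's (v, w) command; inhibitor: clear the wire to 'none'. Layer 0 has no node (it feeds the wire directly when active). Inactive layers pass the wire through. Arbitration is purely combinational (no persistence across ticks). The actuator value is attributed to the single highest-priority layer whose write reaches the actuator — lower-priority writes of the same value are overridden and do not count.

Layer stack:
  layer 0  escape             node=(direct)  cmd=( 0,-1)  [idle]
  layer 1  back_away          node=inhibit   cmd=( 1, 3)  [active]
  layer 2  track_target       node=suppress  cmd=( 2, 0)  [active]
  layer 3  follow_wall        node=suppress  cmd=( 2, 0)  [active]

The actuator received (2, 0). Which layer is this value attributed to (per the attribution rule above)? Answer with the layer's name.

layer 0 (escape) idle — none
layer 1 (back_away) active — inhibits: none
layer 2 (track_target) active — suppresses: (2, 0)
layer 3 (follow_wall) active — suppresses: (2, 0)
→ actuator (2, 0)
last writer: layer 3 = follow_wall

follow_wall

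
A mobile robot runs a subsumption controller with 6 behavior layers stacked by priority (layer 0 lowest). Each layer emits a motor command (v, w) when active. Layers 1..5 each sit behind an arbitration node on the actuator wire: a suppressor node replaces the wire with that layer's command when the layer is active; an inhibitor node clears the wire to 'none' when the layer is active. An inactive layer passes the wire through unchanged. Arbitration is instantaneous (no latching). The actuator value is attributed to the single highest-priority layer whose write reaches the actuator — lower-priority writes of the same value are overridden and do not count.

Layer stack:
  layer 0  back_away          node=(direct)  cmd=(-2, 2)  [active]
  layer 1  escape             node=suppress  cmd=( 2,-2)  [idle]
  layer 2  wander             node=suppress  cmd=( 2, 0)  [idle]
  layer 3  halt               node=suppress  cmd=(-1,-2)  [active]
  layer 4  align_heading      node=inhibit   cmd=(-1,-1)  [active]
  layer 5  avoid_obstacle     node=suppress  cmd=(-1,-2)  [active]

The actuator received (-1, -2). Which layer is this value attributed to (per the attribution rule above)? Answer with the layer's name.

avoid_obstacle

L0 back_away: active, feeds wire = (-2, 2)
L1 escape: idle → wire stays (-2, 2)
L2 wander: idle → wire stays (-2, 2)
L3 halt: active, suppressor → wire = (-1, -2)
L4 align_heading: active, inhibitor → wire = none
L5 avoid_obstacle: active, suppressor → wire = (-1, -2)
actuator = (-1, -2)
last writer: layer 5 = avoid_obstacle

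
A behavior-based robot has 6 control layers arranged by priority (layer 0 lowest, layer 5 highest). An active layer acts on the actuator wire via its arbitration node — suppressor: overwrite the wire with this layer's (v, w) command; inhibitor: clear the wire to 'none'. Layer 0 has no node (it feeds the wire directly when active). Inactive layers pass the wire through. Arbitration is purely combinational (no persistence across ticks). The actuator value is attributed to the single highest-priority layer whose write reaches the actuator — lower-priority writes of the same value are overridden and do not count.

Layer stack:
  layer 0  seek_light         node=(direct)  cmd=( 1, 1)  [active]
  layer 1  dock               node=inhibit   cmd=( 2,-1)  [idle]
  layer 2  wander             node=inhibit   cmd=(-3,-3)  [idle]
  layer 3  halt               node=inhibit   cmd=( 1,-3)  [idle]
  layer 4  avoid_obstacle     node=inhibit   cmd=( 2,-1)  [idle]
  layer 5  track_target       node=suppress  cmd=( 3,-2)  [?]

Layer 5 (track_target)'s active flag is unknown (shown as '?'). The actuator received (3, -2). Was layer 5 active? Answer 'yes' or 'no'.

yes

If layer 5 is active=yes:
  actuator would be (3, -2)
If layer 5 is active=no:
  actuator would be (1, 1)
Observed (3, -2), so layer 5 was active.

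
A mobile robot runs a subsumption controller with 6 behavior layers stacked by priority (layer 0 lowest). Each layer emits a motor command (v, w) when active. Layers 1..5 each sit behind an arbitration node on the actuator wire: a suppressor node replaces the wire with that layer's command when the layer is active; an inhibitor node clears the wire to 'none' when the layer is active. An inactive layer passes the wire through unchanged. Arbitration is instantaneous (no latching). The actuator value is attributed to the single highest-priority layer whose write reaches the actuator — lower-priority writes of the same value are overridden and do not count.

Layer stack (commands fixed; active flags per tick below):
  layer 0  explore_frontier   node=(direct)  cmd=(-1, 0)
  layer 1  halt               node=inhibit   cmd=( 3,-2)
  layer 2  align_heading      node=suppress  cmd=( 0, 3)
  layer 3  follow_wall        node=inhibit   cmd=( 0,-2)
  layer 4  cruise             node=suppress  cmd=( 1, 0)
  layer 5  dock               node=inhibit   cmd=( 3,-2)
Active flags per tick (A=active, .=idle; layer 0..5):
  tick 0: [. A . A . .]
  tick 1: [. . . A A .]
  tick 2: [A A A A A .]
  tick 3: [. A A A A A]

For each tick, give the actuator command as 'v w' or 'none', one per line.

none
1 0
1 0
none

tick 0:
  [0] explore_frontier off; wire := none
  [1] halt on (inhibit); wire := none
  [2] align_heading off; pass none
  [3] follow_wall on (inhibit); wire := none
  [4] cruise off; pass none
  [5] dock off; pass none
  output none
tick 1:
  [0] explore_frontier off; wire := none
  [1] halt off; pass none
  [2] align_heading off; pass none
  [3] follow_wall on (inhibit); wire := none
  [4] cruise on (suppress); wire := (1, 0)
  [5] dock off; pass (1, 0)
  output (1, 0)
tick 2:
  [0] explore_frontier on; wire := (-1, 0)
  [1] halt on (inhibit); wire := none
  [2] align_heading on (suppress); wire := (0, 3)
  [3] follow_wall on (inhibit); wire := none
  [4] cruise on (suppress); wire := (1, 0)
  [5] dock off; pass (1, 0)
  output (1, 0)
tick 3:
  [0] explore_frontier off; wire := none
  [1] halt on (inhibit); wire := none
  [2] align_heading on (suppress); wire := (0, 3)
  [3] follow_wall on (inhibit); wire := none
  [4] cruise on (suppress); wire := (1, 0)
  [5] dock on (inhibit); wire := none
  output none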